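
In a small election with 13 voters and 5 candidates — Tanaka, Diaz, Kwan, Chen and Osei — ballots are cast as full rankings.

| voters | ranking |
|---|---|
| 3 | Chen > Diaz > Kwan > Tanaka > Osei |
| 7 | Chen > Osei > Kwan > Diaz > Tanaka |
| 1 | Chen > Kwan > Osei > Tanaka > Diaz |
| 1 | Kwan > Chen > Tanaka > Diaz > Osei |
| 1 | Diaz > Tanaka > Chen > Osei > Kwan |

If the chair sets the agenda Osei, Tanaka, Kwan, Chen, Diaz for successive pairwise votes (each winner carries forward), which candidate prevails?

Chen

Round 1: Osei vs Tanaka — 8–5, Osei advances.
Round 2: Osei vs Kwan — 8–5, Osei advances.
Round 3: Osei vs Chen — 0–13, Chen advances.
Round 4: Chen vs Diaz — 12–1, Chen advances.
The agenda winner is Chen.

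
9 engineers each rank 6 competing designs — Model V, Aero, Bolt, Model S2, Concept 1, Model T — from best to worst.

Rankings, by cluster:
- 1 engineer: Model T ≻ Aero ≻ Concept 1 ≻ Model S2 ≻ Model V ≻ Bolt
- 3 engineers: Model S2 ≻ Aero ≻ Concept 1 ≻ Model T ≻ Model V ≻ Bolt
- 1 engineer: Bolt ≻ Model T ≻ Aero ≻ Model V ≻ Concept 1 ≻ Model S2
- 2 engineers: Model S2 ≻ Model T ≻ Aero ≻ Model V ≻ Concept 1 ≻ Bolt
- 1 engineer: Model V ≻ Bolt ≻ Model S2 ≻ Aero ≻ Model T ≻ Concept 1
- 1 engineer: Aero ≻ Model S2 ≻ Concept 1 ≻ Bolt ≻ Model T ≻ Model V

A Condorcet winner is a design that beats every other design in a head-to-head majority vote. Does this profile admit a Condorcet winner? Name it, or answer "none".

Model S2

Pairwise majorities:
Model V vs Aero: 1 to 8, Aero.
Model V vs Bolt: Model V preferred on 1+3+2+1 = 7 ballots; Model V wins 7–2.
Model V vs Model S2: Model V is ranked higher on 1+1 = 2 ballots, Model S2 on 7. Model S2 wins 7–2.
Model V vs Concept 1: 1+2+1 = 4 for Model V, 5 for Concept 1 — Concept 1 by 5–4.
Model V vs Model T: 1 for Model V, 8 for Model T — Model T by 8–1.
Aero vs Bolt: Aero is ranked higher on 1+3+2+1 = 7 ballots, Bolt on 2. Aero wins 7–2.
Aero vs Model S2: 1+1+1 = 3 for Aero, 6 for Model S2 — Model S2 by 6–3.
Aero vs Concept 1: Aero preferred on 1+3+1+2+1+1 = 9 ballots; Aero wins 9–0.
Aero vs Model T: Aero preferred on 3+1+1 = 5 ballots; Aero wins 5–4.
Bolt vs Model S2: 1+1 = 2 for Bolt, 7 for Model S2 — Model S2 by 7–2.
Bolt vs Concept 1: Bolt is ranked higher on 1+1 = 2 ballots, Concept 1 on 7. Concept 1 wins 7–2.
Bolt vs Model T: 3 to 6, Model T.
Model S2 vs Concept 1: 7 to 2, Model S2.
Model S2 vs Model T: Model S2 preferred on 3+2+1+1 = 7 ballots; Model S2 wins 7–2.
Concept 1 vs Model T: Concept 1 is ranked higher on 3+1 = 4 ballots, Model T on 5. Model T wins 5–4.
Only Model S2 has no losses; Model S2 is the Condorcet winner.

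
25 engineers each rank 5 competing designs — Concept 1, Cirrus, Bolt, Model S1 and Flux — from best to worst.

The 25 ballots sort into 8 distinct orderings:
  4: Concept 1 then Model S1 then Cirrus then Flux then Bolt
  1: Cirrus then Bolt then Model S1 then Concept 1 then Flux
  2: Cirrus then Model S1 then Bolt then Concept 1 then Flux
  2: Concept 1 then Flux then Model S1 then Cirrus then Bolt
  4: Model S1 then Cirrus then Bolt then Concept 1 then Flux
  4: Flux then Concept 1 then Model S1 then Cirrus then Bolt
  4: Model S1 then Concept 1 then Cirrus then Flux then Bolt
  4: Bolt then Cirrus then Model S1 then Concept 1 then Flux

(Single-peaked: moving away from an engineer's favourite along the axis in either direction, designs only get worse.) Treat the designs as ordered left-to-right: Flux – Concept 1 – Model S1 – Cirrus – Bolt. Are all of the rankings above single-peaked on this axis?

Axis positions: Flux=1, Concept 1=2, Model S1=3, Cirrus=4, Bolt=5.
Bloc 1 (peak Concept 1 at position 2): ranking walks positions 2-3-4-1-5, expanding outward from the peak — single-peaked.
Bloc 2 (peak Cirrus at position 4): ranking walks positions 4-5-3-2-1, expanding outward from the peak — single-peaked.
Bloc 3 (peak Cirrus at position 4): ranking walks positions 4-3-5-2-1, expanding outward from the peak — single-peaked.
Bloc 4 (peak Concept 1 at position 2): ranking walks positions 2-1-3-4-5, expanding outward from the peak — single-peaked.
Bloc 5 (peak Model S1 at position 3): ranking walks positions 3-4-5-2-1, expanding outward from the peak — single-peaked.
Bloc 6 (peak Flux at position 1): ranking walks positions 1-2-3-4-5, expanding outward from the peak — single-peaked.
Bloc 7 (peak Model S1 at position 3): ranking walks positions 3-2-4-1-5, expanding outward from the peak — single-peaked.
Bloc 8 (peak Bolt at position 5): ranking walks positions 5-4-3-2-1, expanding outward from the peak — single-peaked.
Every ranking is single-peaked on this axis.

yes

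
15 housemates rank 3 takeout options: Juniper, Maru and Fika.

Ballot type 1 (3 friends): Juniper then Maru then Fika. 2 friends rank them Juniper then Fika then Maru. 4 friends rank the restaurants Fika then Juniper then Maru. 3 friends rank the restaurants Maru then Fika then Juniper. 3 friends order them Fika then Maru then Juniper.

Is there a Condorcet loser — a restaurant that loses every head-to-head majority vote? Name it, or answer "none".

Maru

Head-to-head results (15 friends):
Juniper vs Maru: Juniper wins 9–6.
Juniper vs Fika: Fika, 10–5.
Maru vs Fika: Maru is ranked higher on 3+3 = 6 ballots, Fika on 9. Fika wins 9–6.
Only Maru has no wins; Maru is the Condorcet loser.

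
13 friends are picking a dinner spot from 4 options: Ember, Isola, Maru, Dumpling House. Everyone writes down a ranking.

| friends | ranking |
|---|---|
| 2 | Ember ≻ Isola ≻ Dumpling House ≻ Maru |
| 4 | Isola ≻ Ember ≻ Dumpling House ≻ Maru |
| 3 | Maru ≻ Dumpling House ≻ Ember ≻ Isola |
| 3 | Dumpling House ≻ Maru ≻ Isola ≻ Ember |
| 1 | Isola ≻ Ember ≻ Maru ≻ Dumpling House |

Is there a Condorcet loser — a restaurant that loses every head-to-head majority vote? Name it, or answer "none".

Maru

Head-to-head results (13 friends):
Ember vs Isola: 5 to 8, Isola.
Ember vs Maru: Ember wins 7–6.
Ember vs Dumpling House: Ember, 7–6.
Isola–Maru: Isola 7–6.
Isola vs Dumpling House: Isola preferred on 2+4+1 = 7 ballots; Isola wins 7–6.
Maru–Dumpling House: Dumpling House 9–4.
Only Maru has no wins; Maru is the Condorcet loser.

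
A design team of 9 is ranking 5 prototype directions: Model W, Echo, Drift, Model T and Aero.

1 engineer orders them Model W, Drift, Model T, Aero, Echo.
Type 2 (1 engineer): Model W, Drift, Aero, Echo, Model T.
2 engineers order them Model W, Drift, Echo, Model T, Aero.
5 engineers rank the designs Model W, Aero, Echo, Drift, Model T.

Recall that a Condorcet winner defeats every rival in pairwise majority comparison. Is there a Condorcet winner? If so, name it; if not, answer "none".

Model W

Check each pair by majority over 9 ballots:
Model W–Echo: Model W 9–0.
Model W vs Drift: Model W is ranked higher on 1+1+2+5 = 9 ballots, Drift on 0. Model W wins 9–0.
Model W–Model T: Model W 9–0.
Model W vs Aero: 9 to 0, Model W.
Echo vs Drift: Echo wins 5–4.
Echo vs Model T: Echo, 8–1.
Echo vs Aero: Aero, 7–2.
Drift vs Model T: 1+1+2+5 = 9 for Drift, 0 for Model T — Drift by 9–0.
Drift vs Aero: Aero wins 5–4.
Model T vs Aero: 3 to 6, Aero.
Model W beats each of Echo, Drift, Model T, Aero — Model W is the Condorcet winner.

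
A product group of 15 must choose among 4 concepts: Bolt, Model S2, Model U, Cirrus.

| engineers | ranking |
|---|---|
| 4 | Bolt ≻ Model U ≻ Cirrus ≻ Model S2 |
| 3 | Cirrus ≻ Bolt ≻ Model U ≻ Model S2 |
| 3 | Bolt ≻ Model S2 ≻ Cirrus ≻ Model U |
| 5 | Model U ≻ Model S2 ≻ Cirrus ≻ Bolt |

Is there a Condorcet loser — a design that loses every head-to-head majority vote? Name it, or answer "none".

Pairwise majorities:
Bolt vs Model S2: 4+3+3 = 10 for Bolt, 5 for Model S2 — Bolt by 10–5.
Bolt vs Model U: Bolt wins 10–5.
Bolt vs Cirrus: Bolt is ranked higher on 4+3 = 7 ballots, Cirrus on 8. Cirrus wins 8–7.
Model S2–Model U: Model U 12–3.
Model S2 vs Cirrus: 8 to 7, Model S2.
Model U vs Cirrus: Model U is ranked higher on 4+5 = 9 ballots, Cirrus on 6. Model U wins 9–6.
No design is winless: Bolt beats Model S2; Model S2 beats Cirrus; Model U beats Model S2; Cirrus beats Bolt. There is no Condorcet loser.

none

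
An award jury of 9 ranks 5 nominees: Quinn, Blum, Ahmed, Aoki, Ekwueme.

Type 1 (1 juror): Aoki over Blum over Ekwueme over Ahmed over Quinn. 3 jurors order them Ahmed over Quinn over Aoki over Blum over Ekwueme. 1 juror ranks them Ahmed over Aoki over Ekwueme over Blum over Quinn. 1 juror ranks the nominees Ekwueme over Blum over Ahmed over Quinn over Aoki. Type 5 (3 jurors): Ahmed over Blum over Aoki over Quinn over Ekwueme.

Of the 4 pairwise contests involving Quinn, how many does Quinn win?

Quinn against each rival (9 jurors):
Quinn vs Blum: Quinn preferred on 3 ballots; Blum wins 6–3.
Quinn vs Ahmed: Ahmed wins 9–0.
Quinn vs Aoki: Aoki wins 5–4.
Quinn vs Ekwueme: Quinn wins 6–3.
Quinn beats Ekwueme; loses to Blum, Ahmed, Aoki — 1 pairwise win.

1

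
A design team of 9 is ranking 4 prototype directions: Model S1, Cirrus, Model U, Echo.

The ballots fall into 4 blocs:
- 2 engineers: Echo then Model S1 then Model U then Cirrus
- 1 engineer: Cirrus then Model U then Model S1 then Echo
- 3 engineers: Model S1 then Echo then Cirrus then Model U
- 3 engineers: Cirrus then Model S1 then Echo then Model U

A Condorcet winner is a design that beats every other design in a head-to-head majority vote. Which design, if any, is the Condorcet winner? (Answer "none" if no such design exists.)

Model S1

Head-to-head results (9 engineers):
Model S1 vs Cirrus: Model S1 preferred on 2+3 = 5 ballots; Model S1 wins 5–4.
Model S1 vs Model U: Model S1 is ranked higher on 2+3+3 = 8 ballots, Model U on 1. Model S1 wins 8–1.
Model S1 vs Echo: 7 to 2, Model S1.
Cirrus vs Model U: Cirrus preferred on 1+3+3 = 7 ballots; Cirrus wins 7–2.
Cirrus vs Echo: 4 to 5, Echo.
Model U vs Echo: 1 for Model U, 8 for Echo — Echo by 8–1.
Model S1 wins every pairwise contest, so Model S1 is the Condorcet winner.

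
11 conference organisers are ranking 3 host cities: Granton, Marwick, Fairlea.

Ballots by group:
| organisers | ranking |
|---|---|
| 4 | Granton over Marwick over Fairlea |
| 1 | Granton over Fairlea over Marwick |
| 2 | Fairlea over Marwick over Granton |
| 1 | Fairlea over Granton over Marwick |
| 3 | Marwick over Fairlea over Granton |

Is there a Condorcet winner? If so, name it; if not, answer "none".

none

Head-to-head results (11 organisers):
Granton vs Marwick: 4+1+1 = 6 for Granton, 5 for Marwick — Granton by 6–5.
Granton vs Fairlea: Granton preferred on 4+1 = 5 ballots; Fairlea wins 6–5.
Marwick vs Fairlea: 7 to 4, Marwick.
No city is unbeaten: Granton loses to Fairlea; Marwick loses to Granton; Fairlea loses to Marwick. In particular Granton → Marwick → Fairlea → Granton is a majority cycle — no Condorcet winner exists.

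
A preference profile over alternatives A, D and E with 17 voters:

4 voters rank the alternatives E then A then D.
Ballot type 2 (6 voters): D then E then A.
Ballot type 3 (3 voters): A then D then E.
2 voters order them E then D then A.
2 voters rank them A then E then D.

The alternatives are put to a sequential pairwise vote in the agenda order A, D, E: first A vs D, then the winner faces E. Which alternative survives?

E

Round 1: A vs D — 9–8, A advances.
Round 2: A vs E — 5–12, E advances.
The agenda winner is E.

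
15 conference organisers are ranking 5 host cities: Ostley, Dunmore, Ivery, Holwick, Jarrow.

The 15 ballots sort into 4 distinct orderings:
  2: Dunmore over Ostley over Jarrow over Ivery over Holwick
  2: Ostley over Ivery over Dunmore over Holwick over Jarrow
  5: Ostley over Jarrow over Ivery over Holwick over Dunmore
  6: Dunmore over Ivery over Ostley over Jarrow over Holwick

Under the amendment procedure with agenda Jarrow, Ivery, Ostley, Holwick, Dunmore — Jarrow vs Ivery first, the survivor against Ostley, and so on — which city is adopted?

Round 1: Jarrow vs Ivery — 7–8, Ivery advances.
Round 2: Ivery vs Ostley — 6–9, Ostley advances.
Round 3: Ostley vs Holwick — 15–0, Ostley advances.
Round 4: Ostley vs Dunmore — 7–8, Dunmore advances.
The agenda winner is Dunmore.

Dunmore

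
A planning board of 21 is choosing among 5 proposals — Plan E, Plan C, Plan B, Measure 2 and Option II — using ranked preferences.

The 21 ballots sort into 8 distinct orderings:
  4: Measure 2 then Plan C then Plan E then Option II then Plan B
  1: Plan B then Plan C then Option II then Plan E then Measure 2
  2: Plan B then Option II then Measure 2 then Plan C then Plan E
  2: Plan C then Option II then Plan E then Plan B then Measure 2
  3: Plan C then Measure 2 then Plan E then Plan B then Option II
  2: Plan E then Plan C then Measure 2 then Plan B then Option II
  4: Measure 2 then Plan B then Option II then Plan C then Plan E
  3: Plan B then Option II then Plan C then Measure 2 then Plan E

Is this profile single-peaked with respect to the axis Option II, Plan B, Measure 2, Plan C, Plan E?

no

Axis positions: Option II=1, Plan B=2, Measure 2=3, Plan C=4, Plan E=5.
Faction 1: ranking walks positions 3-4-5-1-2; Option II is ranked above Plan B even though Plan B lies between Option II and the peak Measure 2 on the axis — preferences dip and rise again. Not single-peaked.
Faction 2: ranking walks positions 2-4-1-5-3; Plan C is ranked above Measure 2 even though Measure 2 lies between Plan C and the peak Plan B on the axis — preferences dip and rise again. Not single-peaked.
Faction 3 (peak Plan B at position 2): ranking walks positions 2-1-3-4-5, expanding outward from the peak — single-peaked.
Faction 4: ranking walks positions 4-1-5-2-3; Option II is ranked above Measure 2 even though Measure 2 lies between Option II and the peak Plan C on the axis — preferences dip and rise again. Not single-peaked.
Faction 5 (peak Plan C at position 4): ranking walks positions 4-3-5-2-1, expanding outward from the peak — single-peaked.
Faction 6 (peak Plan E at position 5): ranking walks positions 5-4-3-2-1, expanding outward from the peak — single-peaked.
Faction 7 (peak Measure 2 at position 3): ranking walks positions 3-2-1-4-5, expanding outward from the peak — single-peaked.
Faction 8: ranking walks positions 2-1-4-3-5; Plan C is ranked above Measure 2 even though Measure 2 lies between Plan C and the peak Plan B on the axis — preferences dip and rise again. Not single-peaked.
Faction 1 violates single-peakedness, so the profile is not single-peaked on this axis.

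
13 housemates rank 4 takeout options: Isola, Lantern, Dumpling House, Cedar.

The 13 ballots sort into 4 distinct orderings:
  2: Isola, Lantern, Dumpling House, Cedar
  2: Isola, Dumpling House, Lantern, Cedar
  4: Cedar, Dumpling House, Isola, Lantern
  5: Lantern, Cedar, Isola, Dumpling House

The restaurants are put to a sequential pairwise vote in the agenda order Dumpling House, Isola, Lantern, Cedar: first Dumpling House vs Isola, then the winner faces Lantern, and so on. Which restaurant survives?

Cedar

Round 1: Dumpling House vs Isola — 4–9, Isola advances.
Round 2: Isola vs Lantern — 8–5, Isola advances.
Round 3: Isola vs Cedar — 4–9, Cedar advances.
The agenda winner is Cedar.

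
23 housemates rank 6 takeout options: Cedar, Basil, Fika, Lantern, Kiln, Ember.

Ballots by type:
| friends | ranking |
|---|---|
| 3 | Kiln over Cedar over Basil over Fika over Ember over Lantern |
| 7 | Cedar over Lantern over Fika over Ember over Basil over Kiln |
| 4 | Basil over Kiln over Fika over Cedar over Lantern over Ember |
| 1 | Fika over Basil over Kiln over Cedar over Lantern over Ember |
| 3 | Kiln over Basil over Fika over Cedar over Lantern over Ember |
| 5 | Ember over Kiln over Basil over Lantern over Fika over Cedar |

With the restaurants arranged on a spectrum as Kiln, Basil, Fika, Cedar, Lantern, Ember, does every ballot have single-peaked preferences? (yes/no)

Axis positions: Kiln=1, Basil=2, Fika=3, Cedar=4, Lantern=5, Ember=6.
Type 1: ranking walks positions 1-4-2-3-6-5; Cedar is ranked above Basil even though Basil lies between Cedar and the peak Kiln on the axis — preferences dip and rise again. Not single-peaked.
Type 2 (peak Cedar at position 4): ranking walks positions 4-5-3-6-2-1, expanding outward from the peak — single-peaked.
Type 3 (peak Basil at position 2): ranking walks positions 2-1-3-4-5-6, expanding outward from the peak — single-peaked.
Type 4 (peak Fika at position 3): ranking walks positions 3-2-1-4-5-6, expanding outward from the peak — single-peaked.
Type 5 (peak Kiln at position 1): ranking walks positions 1-2-3-4-5-6, expanding outward from the peak — single-peaked.
Type 6: ranking walks positions 6-1-2-5-3-4; Kiln is ranked above Lantern even though Lantern lies between Kiln and the peak Ember on the axis — preferences dip and rise again. Not single-peaked.
Type 1 violates single-peakedness, so the profile is not single-peaked on this axis.

no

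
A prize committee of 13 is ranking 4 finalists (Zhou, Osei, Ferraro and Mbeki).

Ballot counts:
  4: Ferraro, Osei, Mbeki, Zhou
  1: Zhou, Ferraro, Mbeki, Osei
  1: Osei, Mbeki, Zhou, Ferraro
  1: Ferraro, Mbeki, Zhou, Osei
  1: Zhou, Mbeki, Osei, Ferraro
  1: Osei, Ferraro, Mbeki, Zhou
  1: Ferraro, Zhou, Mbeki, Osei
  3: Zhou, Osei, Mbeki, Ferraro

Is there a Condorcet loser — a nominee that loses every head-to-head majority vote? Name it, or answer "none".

Pairwise majorities:
Zhou vs Osei: 1+1+1+1+3 = 7 for Zhou, 6 for Osei — Zhou by 7–6.
Zhou vs Ferraro: Ferraro wins 7–6.
Zhou vs Mbeki: 6 to 7, Mbeki.
Osei vs Ferraro: Osei is ranked higher on 1+1+1+3 = 6 ballots, Ferraro on 7. Ferraro wins 7–6.
Osei vs Mbeki: Osei, 9–4.
Ferraro vs Mbeki: Ferraro wins 8–5.
Each nominee has at least one pairwise win (Zhou beats Osei; Osei beats Mbeki; Ferraro beats Zhou; Mbeki beats Zhou) — no Condorcet loser.

none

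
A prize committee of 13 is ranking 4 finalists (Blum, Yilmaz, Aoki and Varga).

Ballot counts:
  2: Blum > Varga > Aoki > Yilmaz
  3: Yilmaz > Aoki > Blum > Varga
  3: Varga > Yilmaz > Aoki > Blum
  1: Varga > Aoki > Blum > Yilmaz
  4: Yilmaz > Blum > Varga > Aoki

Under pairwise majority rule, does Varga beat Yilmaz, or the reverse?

Ballots ranking Varga above Yilmaz: 2 + 3 + 1 = 6.
Ballots ranking Yilmaz above Varga: 13 − 6 = 7.
Yilmaz wins the head-to-head 7–6.

Yilmaz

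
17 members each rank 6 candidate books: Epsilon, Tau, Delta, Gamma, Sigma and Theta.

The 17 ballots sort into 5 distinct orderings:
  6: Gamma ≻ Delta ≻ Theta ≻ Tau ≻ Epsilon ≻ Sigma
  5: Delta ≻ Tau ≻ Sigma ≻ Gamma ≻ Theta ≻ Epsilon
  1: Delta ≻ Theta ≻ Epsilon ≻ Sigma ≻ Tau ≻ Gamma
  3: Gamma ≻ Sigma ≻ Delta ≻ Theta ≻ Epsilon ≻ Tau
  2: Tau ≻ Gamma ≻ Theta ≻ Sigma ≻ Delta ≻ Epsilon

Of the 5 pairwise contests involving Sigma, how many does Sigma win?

1

Sigma against each rival (17 members):
Sigma vs Epsilon: Sigma preferred on 5+3+2 = 10 ballots; Sigma wins 10–7.
Sigma vs Tau: 1+3 = 4 for Sigma, 13 for Tau — Tau by 13–4.
Sigma vs Delta: 5 to 12, Delta.
Sigma vs Gamma: Sigma is ranked higher on 5+1 = 6 ballots, Gamma on 11. Gamma wins 11–6.
Sigma vs Theta: Sigma preferred on 5+3 = 8 ballots; Theta wins 9–8.
Sigma beats Epsilon; loses to Tau, Delta, Gamma, Theta — 1 pairwise win.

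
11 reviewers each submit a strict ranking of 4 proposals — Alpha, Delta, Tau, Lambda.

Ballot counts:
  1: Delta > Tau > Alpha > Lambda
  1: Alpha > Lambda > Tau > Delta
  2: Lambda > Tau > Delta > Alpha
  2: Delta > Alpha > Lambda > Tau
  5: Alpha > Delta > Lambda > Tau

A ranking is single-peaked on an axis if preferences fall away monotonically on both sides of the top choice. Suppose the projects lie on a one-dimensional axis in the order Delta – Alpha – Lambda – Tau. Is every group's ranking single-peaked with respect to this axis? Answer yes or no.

Axis positions: Delta=1, Alpha=2, Lambda=3, Tau=4.
Group 1: ranking walks positions 1-4-2-3; Tau is ranked above Alpha even though Alpha lies between Tau and the peak Delta on the axis — preferences dip and rise again. Not single-peaked.
Group 2 (peak Alpha at position 2): ranking walks positions 2-3-4-1, expanding outward from the peak — single-peaked.
Group 3: ranking walks positions 3-4-1-2; Delta is ranked above Alpha even though Alpha lies between Delta and the peak Lambda on the axis — preferences dip and rise again. Not single-peaked.
Group 4 (peak Delta at position 1): ranking walks positions 1-2-3-4, expanding outward from the peak — single-peaked.
Group 5 (peak Alpha at position 2): ranking walks positions 2-1-3-4, expanding outward from the peak — single-peaked.
Group 1 violates single-peakedness, so the profile is not single-peaked on this axis.

no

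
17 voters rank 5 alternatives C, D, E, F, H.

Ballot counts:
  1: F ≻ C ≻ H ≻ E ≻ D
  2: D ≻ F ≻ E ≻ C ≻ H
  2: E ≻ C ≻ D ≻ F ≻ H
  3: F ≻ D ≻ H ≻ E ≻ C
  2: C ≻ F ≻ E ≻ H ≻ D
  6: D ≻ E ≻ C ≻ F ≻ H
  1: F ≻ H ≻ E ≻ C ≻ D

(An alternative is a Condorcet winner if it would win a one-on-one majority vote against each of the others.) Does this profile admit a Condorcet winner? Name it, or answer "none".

D

Check each pair by majority over 17 ballots:
C vs D: 6 to 11, D.
C vs E: E wins 14–3.
C vs F: C preferred on 2+2+6 = 10 ballots; C wins 10–7.
C–H: C 13–4.
D vs E: D preferred on 2+3+6 = 11 ballots; D wins 11–6.
D vs F: D is ranked higher on 2+2+6 = 10 ballots, F on 7. D wins 10–7.
D vs H: D, 13–4.
E vs F: 2+6 = 8 for E, 9 for F — F by 9–8.
E vs H: 12 to 5, E.
F vs H: F, 17–0.
D defeats every rival head-to-head and is the Condorcet winner.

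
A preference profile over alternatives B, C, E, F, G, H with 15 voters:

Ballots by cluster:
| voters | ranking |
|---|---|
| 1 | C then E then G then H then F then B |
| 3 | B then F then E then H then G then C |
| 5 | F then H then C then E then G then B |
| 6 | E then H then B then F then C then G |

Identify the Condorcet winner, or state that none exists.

none

Head-to-head results (15 voters):
B vs C: B, 9–6.
B vs E: E, 12–3.
B vs F: B wins 9–6.
B vs G: B, 9–6.
B–H: H 12–3.
C vs E: E wins 9–6.
C–F: F 14–1.
C vs G: C wins 12–3.
C vs H: H, 14–1.
E vs F: F, 8–7.
E–G: E 15–0.
E vs H: E, 10–5.
F vs G: F, 14–1.
F vs H: F, 8–7.
G–H: H 14–1.
Every alternative loses at least once (B loses to E; C loses to B; E loses to F; F loses to B; G loses to B; H loses to E). The majority relation contains the cycle B beats F beats E beats B, so there is no Condorcet winner.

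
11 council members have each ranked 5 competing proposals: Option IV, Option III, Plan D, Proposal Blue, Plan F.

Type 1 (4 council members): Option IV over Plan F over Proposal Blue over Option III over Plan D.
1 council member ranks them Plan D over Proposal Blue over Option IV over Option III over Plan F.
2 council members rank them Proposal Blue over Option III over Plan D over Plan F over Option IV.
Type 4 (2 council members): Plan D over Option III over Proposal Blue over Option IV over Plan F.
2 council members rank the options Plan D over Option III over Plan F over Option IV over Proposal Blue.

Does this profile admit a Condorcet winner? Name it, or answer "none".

Check each pair by majority over 11 ballots:
Option IV vs Option III: Option III wins 6–5.
Option IV vs Plan D: Plan D, 7–4.
Option IV–Proposal Blue: Option IV 6–5.
Option IV vs Plan F: Option IV, 7–4.
Option III vs Plan D: Option III wins 6–5.
Option III–Proposal Blue: Proposal Blue 7–4.
Option III vs Plan F: Option III wins 7–4.
Plan D vs Proposal Blue: Proposal Blue wins 6–5.
Plan D vs Plan F: Plan D wins 7–4.
Proposal Blue–Plan F: Plan F 6–5.
Each option drops at least one matchup (Option IV loses to Option III; Option III loses to Proposal Blue; Plan D loses to Option III; Proposal Blue loses to Option IV; Plan F loses to Option IV); the cycle Option IV > Proposal Blue > Option III > Option IV rules out a Condorcet winner.

none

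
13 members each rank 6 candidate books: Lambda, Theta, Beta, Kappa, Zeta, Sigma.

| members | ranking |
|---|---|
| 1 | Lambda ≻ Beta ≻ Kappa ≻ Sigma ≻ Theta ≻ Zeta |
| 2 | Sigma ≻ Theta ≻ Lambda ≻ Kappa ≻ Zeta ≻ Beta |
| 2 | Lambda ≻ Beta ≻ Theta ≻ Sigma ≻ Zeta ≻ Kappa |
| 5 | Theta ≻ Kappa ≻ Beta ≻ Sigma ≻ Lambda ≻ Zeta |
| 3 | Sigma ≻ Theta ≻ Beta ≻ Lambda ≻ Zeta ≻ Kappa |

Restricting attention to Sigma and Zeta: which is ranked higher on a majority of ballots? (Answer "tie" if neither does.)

Sigma

Ballots ranking Sigma above Zeta: 1 + 2 + 2 + 5 + 3 = 13.
Ballots ranking Zeta above Sigma: 13 − 13 = 0.
Sigma wins the head-to-head 13–0.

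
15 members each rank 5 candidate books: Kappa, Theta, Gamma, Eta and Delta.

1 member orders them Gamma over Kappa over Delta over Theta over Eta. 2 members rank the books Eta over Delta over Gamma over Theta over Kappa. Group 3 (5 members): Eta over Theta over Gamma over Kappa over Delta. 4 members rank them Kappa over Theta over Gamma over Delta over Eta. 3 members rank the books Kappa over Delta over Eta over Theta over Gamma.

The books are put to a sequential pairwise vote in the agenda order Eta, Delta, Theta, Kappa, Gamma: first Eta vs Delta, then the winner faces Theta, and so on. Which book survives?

Gamma

Round 1: Eta vs Delta — 7–8, Delta advances.
Round 2: Delta vs Theta — 6–9, Theta advances.
Round 3: Theta vs Kappa — 7–8, Kappa advances.
Round 4: Kappa vs Gamma — 7–8, Gamma advances.
The agenda winner is Gamma.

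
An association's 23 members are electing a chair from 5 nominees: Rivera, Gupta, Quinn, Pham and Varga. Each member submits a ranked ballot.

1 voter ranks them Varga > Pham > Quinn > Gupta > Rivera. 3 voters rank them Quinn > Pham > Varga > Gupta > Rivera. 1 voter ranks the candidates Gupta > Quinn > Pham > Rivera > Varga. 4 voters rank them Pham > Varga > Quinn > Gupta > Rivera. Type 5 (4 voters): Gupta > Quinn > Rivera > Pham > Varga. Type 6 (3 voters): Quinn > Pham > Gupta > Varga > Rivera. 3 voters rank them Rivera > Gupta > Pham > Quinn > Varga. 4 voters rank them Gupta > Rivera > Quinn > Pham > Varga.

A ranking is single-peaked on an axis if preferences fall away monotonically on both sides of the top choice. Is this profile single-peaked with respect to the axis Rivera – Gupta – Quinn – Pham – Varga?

no

Axis positions: Rivera=1, Gupta=2, Quinn=3, Pham=4, Varga=5.
Type 1 (peak Varga at position 5): ranking walks positions 5-4-3-2-1, expanding outward from the peak — single-peaked.
Type 2 (peak Quinn at position 3): ranking walks positions 3-4-5-2-1, expanding outward from the peak — single-peaked.
Type 3 (peak Gupta at position 2): ranking walks positions 2-3-4-1-5, expanding outward from the peak — single-peaked.
Type 4 (peak Pham at position 4): ranking walks positions 4-5-3-2-1, expanding outward from the peak — single-peaked.
Type 5 (peak Gupta at position 2): ranking walks positions 2-3-1-4-5, expanding outward from the peak — single-peaked.
Type 6 (peak Quinn at position 3): ranking walks positions 3-4-2-5-1, expanding outward from the peak — single-peaked.
Type 7: ranking walks positions 1-2-4-3-5; Pham is ranked above Quinn even though Quinn lies between Pham and the peak Rivera on the axis — preferences dip and rise again. Not single-peaked.
Type 8 (peak Gupta at position 2): ranking walks positions 2-1-3-4-5, expanding outward from the peak — single-peaked.
Type 7 violates single-peakedness, so the profile is not single-peaked on this axis.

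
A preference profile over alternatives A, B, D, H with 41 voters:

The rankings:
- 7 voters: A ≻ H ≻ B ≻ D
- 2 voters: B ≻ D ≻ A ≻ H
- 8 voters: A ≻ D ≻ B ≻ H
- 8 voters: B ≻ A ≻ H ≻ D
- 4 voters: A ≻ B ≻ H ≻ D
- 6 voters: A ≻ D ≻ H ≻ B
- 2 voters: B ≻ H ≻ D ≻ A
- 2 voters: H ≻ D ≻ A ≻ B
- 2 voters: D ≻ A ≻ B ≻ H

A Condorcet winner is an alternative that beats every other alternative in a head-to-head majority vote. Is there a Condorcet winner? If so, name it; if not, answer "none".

A

Head-to-head results (41 voters):
A vs B: A, 29–12.
A–D: A 33–8.
A–H: A 37–4.
B vs D: B, 23–18.
B vs H: B, 26–15.
D–H: H 23–18.
A wins every pairwise contest, so A is the Condorcet winner.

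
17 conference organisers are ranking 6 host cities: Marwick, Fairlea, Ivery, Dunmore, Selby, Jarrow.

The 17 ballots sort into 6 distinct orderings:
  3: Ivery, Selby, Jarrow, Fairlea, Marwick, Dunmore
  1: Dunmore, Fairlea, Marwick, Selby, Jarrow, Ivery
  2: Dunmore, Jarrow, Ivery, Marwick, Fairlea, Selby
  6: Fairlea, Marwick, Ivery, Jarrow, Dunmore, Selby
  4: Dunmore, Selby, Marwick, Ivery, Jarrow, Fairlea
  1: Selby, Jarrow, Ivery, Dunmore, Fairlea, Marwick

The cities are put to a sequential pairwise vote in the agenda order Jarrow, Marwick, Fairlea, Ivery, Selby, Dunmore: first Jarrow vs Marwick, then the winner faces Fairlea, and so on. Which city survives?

Round 1: Jarrow vs Marwick — 6–11, Marwick advances.
Round 2: Marwick vs Fairlea — 6–11, Fairlea advances.
Round 3: Fairlea vs Ivery — 7–10, Ivery advances.
Round 4: Ivery vs Selby — 11–6, Ivery advances.
Round 5: Ivery vs Dunmore — 10–7, Ivery advances.
The agenda winner is Ivery.

Ivery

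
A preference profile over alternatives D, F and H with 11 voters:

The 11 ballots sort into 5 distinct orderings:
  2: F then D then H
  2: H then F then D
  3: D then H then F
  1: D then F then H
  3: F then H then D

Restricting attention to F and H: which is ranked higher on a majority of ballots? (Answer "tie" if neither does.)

Ballots ranking F above H: 2 + 1 + 3 = 6.
Ballots ranking H above F: 11 − 6 = 5.
F wins the head-to-head 6–5.

F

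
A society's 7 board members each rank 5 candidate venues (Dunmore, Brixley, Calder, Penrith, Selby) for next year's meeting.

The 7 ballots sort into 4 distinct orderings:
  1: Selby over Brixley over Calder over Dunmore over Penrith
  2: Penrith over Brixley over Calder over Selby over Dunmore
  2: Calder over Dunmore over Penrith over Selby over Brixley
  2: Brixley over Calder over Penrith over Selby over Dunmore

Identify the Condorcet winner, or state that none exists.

none

Check each pair by majority over 7 ballots:
Dunmore vs Brixley: Brixley, 5–2.
Dunmore vs Calder: Calder, 7–0.
Dunmore vs Penrith: Penrith wins 4–3.
Dunmore vs Selby: Selby wins 5–2.
Brixley vs Calder: Brixley, 5–2.
Brixley vs Penrith: Penrith, 4–3.
Brixley vs Selby: Brixley wins 4–3.
Calder vs Penrith: Calder wins 5–2.
Calder–Selby: Calder 6–1.
Penrith vs Selby: Penrith, 6–1.
Every city loses at least once (Dunmore loses to Brixley; Brixley loses to Penrith; Calder loses to Brixley; Penrith loses to Calder; Selby loses to Brixley). The majority relation contains the cycle Brixley beats Calder beats Penrith beats Brixley, so there is no Condorcet winner.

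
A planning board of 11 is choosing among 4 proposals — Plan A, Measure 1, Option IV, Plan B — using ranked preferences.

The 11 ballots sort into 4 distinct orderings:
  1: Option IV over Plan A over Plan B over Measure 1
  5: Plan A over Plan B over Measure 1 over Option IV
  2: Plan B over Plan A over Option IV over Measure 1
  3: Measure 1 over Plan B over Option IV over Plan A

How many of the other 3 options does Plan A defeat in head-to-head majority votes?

3

Plan A against each rival (11 council members):
Plan A vs Measure 1: Plan A, 8–3.
Plan A–Option IV: Plan A 7–4.
Plan A vs Plan B: 6 to 5, Plan A.
Plan A beats Measure 1, Option IV, Plan B — 3 pairwise wins.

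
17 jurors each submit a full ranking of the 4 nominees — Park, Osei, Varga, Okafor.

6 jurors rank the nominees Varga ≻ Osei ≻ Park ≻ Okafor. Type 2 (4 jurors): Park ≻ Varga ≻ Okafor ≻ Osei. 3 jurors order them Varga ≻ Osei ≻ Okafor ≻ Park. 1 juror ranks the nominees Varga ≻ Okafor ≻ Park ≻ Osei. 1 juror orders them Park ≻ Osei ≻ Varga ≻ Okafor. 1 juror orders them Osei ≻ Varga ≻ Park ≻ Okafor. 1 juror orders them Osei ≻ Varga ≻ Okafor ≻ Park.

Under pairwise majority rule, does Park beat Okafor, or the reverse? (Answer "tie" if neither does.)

Park

Ballots ranking Park above Okafor: 6 + 4 + 1 + 1 = 12.
Ballots ranking Okafor above Park: 17 − 12 = 5.
Park wins the head-to-head 12–5.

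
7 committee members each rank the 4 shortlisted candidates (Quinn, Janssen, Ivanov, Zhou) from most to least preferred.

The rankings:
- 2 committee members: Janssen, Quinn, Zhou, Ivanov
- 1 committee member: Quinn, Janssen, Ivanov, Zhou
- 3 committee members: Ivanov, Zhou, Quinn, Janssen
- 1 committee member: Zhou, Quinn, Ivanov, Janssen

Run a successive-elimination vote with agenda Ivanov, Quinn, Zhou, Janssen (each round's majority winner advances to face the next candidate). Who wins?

Zhou

Round 1: Ivanov vs Quinn — 3–4, Quinn advances.
Round 2: Quinn vs Zhou — 3–4, Zhou advances.
Round 3: Zhou vs Janssen — 4–3, Zhou advances.
The agenda winner is Zhou.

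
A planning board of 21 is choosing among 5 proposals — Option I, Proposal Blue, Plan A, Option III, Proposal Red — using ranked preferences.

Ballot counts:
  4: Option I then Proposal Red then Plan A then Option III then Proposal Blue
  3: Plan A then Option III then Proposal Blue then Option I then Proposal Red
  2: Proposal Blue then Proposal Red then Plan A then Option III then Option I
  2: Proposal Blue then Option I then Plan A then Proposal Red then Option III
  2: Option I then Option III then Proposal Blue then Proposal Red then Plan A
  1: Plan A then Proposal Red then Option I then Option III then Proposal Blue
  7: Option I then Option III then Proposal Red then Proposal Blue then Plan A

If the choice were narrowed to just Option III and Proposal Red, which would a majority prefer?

Option III

Ballots ranking Option III above Proposal Red: 3 + 2 + 7 = 12.
Ballots ranking Proposal Red above Option III: 21 − 12 = 9.
Option III wins the head-to-head 12–9.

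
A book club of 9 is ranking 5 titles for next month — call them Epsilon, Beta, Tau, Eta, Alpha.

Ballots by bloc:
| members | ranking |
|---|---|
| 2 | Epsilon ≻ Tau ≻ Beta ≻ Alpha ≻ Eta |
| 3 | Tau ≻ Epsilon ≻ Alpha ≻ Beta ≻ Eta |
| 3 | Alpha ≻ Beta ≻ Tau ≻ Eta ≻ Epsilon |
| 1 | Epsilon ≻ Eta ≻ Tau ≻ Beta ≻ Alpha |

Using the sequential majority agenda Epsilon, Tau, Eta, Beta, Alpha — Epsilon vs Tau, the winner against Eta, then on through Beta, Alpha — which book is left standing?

Tau

Round 1: Epsilon vs Tau — 3–6, Tau advances.
Round 2: Tau vs Eta — 8–1, Tau advances.
Round 3: Tau vs Beta — 6–3, Tau advances.
Round 4: Tau vs Alpha — 6–3, Tau advances.
The agenda winner is Tau.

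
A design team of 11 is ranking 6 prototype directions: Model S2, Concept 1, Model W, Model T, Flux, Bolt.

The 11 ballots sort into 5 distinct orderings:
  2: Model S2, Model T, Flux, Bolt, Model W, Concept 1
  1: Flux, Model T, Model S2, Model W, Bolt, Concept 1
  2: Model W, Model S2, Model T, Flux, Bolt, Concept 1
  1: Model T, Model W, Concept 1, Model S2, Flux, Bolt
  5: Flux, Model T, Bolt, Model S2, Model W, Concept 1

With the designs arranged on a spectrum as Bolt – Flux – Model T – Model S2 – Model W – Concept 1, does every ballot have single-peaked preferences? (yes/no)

no

Axis positions: Bolt=1, Flux=2, Model T=3, Model S2=4, Model W=5, Concept 1=6.
Ballot type 1 (peak Model S2 at position 4): ranking walks positions 4-3-2-1-5-6, expanding outward from the peak — single-peaked.
Ballot type 2 (peak Flux at position 2): ranking walks positions 2-3-4-5-1-6, expanding outward from the peak — single-peaked.
Ballot type 3 (peak Model W at position 5): ranking walks positions 5-4-3-2-1-6, expanding outward from the peak — single-peaked.
Ballot type 4: ranking walks positions 3-5-6-4-2-1; Model W is ranked above Model S2 even though Model S2 lies between Model W and the peak Model T on the axis — preferences dip and rise again. Not single-peaked.
Ballot type 5 (peak Flux at position 2): ranking walks positions 2-3-1-4-5-6, expanding outward from the peak — single-peaked.
Ballot type 4 violates single-peakedness, so the profile is not single-peaked on this axis.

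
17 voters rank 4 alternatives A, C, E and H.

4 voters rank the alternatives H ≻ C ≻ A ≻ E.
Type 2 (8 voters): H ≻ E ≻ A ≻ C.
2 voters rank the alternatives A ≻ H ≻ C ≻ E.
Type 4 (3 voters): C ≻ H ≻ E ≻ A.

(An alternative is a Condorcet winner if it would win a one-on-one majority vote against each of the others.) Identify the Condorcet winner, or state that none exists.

H

Pairwise majorities:
A vs C: 10 to 7, A.
A vs E: A is ranked higher on 4+2 = 6 ballots, E on 11. E wins 11–6.
A vs H: 2 for A, 15 for H — H by 15–2.
C vs E: C is ranked higher on 4+2+3 = 9 ballots, E on 8. C wins 9–8.
C vs H: 3 for C, 14 for H — H by 14–3.
E vs H: 0 to 17, H.
H wins every pairwise contest, so H is the Condorcet winner.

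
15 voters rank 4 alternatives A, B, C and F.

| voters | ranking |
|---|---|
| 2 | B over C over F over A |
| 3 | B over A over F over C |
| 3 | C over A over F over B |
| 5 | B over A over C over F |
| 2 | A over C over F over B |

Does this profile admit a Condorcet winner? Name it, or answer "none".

B

Head-to-head results (15 voters):
A–B: B 10–5.
A vs C: A is ranked higher on 3+5+2 = 10 ballots, C on 5. A wins 10–5.
A vs F: A, 13–2.
B vs C: B wins 10–5.
B vs F: B is ranked higher on 2+3+5 = 10 ballots, F on 5. B wins 10–5.
C vs F: C, 12–3.
B wins every pairwise contest, so B is the Condorcet winner.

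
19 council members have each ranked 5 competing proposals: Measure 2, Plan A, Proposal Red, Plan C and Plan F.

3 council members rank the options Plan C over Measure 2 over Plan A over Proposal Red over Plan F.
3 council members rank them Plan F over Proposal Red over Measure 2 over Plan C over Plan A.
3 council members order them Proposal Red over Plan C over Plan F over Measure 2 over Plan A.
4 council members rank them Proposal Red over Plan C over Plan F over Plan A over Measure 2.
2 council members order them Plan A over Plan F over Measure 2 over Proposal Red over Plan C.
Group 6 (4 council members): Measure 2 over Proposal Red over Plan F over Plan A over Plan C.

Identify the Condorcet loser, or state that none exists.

Head-to-head results (19 council members):
Measure 2 vs Plan A: 13 to 6, Measure 2.
Measure 2 vs Proposal Red: Measure 2 is ranked higher on 3+2+4 = 9 ballots, Proposal Red on 10. Proposal Red wins 10–9.
Measure 2 vs Plan C: Measure 2 preferred on 3+2+4 = 9 ballots; Plan C wins 10–9.
Measure 2 vs Plan F: 7 to 12, Plan F.
Plan A vs Proposal Red: 5 to 14, Proposal Red.
Plan A vs Plan C: 2+4 = 6 for Plan A, 13 for Plan C — Plan C by 13–6.
Plan A vs Plan F: Plan F wins 14–5.
Proposal Red vs Plan C: Proposal Red is ranked higher on 3+3+4+2+4 = 16 ballots, Plan C on 3. Proposal Red wins 16–3.
Proposal Red vs Plan F: 3+3+4+4 = 14 for Proposal Red, 5 for Plan F — Proposal Red by 14–5.
Plan C–Plan F: Plan C 10–9.
Only Plan A has no wins; Plan A is the Condorcet loser.

Plan A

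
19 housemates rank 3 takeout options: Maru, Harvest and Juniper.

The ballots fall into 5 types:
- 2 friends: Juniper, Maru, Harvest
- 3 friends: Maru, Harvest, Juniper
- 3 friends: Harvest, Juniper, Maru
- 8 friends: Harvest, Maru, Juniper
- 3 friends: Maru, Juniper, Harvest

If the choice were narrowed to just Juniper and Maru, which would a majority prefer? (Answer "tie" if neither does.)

Ballots ranking Juniper above Maru: 2 + 3 = 5.
Ballots ranking Maru above Juniper: 19 − 5 = 14.
Maru wins the head-to-head 14–5.

Maru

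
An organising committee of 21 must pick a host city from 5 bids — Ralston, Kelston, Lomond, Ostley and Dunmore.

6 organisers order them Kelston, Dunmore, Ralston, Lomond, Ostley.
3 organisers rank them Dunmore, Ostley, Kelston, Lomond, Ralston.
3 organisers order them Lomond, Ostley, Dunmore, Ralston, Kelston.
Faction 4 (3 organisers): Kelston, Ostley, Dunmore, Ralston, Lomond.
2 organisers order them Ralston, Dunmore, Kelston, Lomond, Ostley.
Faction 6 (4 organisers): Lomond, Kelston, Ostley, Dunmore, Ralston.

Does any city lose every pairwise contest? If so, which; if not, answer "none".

none

Pairwise majorities:
Ralston vs Kelston: Ralston is ranked higher on 3+2 = 5 ballots, Kelston on 16. Kelston wins 16–5.
Ralston vs Lomond: 6+3+2 = 11 for Ralston, 10 for Lomond — Ralston by 11–10.
Ralston–Ostley: Ostley 13–8.
Ralston vs Dunmore: 2 for Ralston, 19 for Dunmore — Dunmore by 19–2.
Kelston vs Lomond: Kelston is ranked higher on 6+3+3+2 = 14 ballots, Lomond on 7. Kelston wins 14–7.
Kelston vs Ostley: 15 to 6, Kelston.
Kelston vs Dunmore: Kelston preferred on 6+3+4 = 13 ballots; Kelston wins 13–8.
Lomond vs Ostley: Lomond wins 15–6.
Lomond vs Dunmore: Dunmore, 14–7.
Ostley vs Dunmore: Dunmore, 11–10.
Each city has at least one pairwise win (Ralston beats Lomond; Kelston beats Ralston; Lomond beats Ostley; Ostley beats Ralston; Dunmore beats Ralston) — no Condorcet loser.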